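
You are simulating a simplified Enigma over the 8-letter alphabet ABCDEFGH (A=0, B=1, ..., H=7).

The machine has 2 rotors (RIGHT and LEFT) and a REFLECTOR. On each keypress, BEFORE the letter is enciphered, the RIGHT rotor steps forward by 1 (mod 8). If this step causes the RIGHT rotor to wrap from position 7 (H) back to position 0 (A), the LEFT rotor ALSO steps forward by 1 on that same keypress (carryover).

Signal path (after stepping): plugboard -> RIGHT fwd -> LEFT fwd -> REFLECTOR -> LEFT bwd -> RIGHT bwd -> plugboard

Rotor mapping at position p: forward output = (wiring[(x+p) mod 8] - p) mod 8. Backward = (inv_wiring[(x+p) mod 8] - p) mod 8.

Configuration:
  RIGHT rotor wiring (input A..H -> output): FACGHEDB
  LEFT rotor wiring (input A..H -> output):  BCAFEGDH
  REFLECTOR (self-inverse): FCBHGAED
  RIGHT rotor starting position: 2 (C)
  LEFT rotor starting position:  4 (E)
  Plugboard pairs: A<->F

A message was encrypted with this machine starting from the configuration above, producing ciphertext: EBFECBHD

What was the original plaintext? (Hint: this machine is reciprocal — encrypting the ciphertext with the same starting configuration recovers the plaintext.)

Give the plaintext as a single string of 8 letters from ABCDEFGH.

Answer: GAGAECDF

Derivation:
Char 1 ('E'): step: R->3, L=4; E->plug->E->R->G->L->E->refl->G->L'->F->R'->G->plug->G
Char 2 ('B'): step: R->4, L=4; B->plug->B->R->A->L->A->refl->F->L'->E->R'->F->plug->A
Char 3 ('F'): step: R->5, L=4; F->plug->A->R->H->L->B->refl->C->L'->B->R'->G->plug->G
Char 4 ('E'): step: R->6, L=4; E->plug->E->R->E->L->F->refl->A->L'->A->R'->F->plug->A
Char 5 ('C'): step: R->7, L=4; C->plug->C->R->B->L->C->refl->B->L'->H->R'->E->plug->E
Char 6 ('B'): step: R->0, L->5 (L advanced); B->plug->B->R->A->L->B->refl->C->L'->C->R'->C->plug->C
Char 7 ('H'): step: R->1, L=5; H->plug->H->R->E->L->F->refl->A->L'->G->R'->D->plug->D
Char 8 ('D'): step: R->2, L=5; D->plug->D->R->C->L->C->refl->B->L'->A->R'->A->plug->F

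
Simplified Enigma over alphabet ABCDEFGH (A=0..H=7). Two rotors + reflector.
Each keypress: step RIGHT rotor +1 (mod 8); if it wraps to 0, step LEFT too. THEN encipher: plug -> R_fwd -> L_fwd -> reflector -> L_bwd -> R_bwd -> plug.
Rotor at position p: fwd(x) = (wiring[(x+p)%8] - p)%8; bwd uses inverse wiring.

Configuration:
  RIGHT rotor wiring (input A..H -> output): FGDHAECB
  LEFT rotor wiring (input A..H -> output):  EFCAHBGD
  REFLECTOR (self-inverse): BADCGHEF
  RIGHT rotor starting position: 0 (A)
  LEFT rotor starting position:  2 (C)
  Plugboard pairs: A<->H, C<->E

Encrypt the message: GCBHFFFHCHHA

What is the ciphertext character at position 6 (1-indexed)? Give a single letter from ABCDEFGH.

Char 1 ('G'): step: R->1, L=2; G->plug->G->R->A->L->A->refl->B->L'->F->R'->A->plug->H
Char 2 ('C'): step: R->2, L=2; C->plug->E->R->A->L->A->refl->B->L'->F->R'->B->plug->B
Char 3 ('B'): step: R->3, L=2; B->plug->B->R->F->L->B->refl->A->L'->A->R'->H->plug->A
Char 4 ('H'): step: R->4, L=2; H->plug->A->R->E->L->E->refl->G->L'->B->R'->E->plug->C
Char 5 ('F'): step: R->5, L=2; F->plug->F->R->G->L->C->refl->D->L'->H->R'->A->plug->H
Char 6 ('F'): step: R->6, L=2; F->plug->F->R->B->L->G->refl->E->L'->E->R'->A->plug->H

H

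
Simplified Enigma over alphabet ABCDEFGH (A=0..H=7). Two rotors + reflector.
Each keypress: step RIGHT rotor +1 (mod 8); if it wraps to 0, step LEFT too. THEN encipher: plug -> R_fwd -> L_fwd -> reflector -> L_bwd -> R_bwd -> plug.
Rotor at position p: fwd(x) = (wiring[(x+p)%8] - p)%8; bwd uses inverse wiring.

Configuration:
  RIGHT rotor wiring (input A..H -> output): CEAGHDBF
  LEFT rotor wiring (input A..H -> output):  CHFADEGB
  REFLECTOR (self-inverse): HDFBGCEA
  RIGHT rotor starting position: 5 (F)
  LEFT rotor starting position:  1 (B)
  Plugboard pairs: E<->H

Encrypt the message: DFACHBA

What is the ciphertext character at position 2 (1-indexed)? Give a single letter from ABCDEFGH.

Char 1 ('D'): step: R->6, L=1; D->plug->D->R->G->L->A->refl->H->L'->C->R'->E->plug->H
Char 2 ('F'): step: R->7, L=1; F->plug->F->R->A->L->G->refl->E->L'->B->R'->D->plug->D

D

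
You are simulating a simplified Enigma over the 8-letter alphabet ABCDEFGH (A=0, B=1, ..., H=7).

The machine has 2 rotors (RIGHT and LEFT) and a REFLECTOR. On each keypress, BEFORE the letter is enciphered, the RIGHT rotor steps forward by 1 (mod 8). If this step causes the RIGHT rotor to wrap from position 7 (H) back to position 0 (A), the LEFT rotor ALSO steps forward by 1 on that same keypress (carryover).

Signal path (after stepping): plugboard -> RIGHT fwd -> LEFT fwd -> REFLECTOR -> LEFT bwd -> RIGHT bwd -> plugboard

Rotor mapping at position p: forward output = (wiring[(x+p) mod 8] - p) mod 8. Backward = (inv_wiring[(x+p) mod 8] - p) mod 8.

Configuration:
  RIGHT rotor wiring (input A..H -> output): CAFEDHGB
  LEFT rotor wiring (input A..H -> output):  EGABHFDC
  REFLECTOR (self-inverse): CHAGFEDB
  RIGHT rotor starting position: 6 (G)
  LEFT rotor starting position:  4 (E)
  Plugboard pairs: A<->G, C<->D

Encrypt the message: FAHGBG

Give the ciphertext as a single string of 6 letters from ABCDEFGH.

Answer: EGFEFH

Derivation:
Char 1 ('F'): step: R->7, L=4; F->plug->F->R->E->L->A->refl->C->L'->F->R'->E->plug->E
Char 2 ('A'): step: R->0, L->5 (L advanced); A->plug->G->R->G->L->E->refl->F->L'->C->R'->A->plug->G
Char 3 ('H'): step: R->1, L=5; H->plug->H->R->B->L->G->refl->D->L'->F->R'->F->plug->F
Char 4 ('G'): step: R->2, L=5; G->plug->A->R->D->L->H->refl->B->L'->E->R'->E->plug->E
Char 5 ('B'): step: R->3, L=5; B->plug->B->R->A->L->A->refl->C->L'->H->R'->F->plug->F
Char 6 ('G'): step: R->4, L=5; G->plug->A->R->H->L->C->refl->A->L'->A->R'->H->plug->H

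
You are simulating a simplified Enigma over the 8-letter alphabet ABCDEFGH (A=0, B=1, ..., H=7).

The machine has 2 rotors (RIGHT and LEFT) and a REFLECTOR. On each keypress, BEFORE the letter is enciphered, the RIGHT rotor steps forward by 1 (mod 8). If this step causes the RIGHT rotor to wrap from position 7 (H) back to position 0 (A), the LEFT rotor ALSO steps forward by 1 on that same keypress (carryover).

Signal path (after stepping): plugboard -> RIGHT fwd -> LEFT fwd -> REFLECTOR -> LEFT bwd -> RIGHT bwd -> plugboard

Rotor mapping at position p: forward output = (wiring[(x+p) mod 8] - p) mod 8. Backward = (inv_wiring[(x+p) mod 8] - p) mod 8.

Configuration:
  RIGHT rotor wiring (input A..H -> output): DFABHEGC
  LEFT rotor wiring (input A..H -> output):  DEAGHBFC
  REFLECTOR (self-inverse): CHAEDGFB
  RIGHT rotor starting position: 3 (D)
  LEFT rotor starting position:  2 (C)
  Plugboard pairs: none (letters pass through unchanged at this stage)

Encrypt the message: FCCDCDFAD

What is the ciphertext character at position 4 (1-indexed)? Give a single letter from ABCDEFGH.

Char 1 ('F'): step: R->4, L=2; F->plug->F->R->B->L->E->refl->D->L'->E->R'->G->plug->G
Char 2 ('C'): step: R->5, L=2; C->plug->C->R->F->L->A->refl->C->L'->H->R'->A->plug->A
Char 3 ('C'): step: R->6, L=2; C->plug->C->R->F->L->A->refl->C->L'->H->R'->D->plug->D
Char 4 ('D'): step: R->7, L=2; D->plug->D->R->B->L->E->refl->D->L'->E->R'->B->plug->B

B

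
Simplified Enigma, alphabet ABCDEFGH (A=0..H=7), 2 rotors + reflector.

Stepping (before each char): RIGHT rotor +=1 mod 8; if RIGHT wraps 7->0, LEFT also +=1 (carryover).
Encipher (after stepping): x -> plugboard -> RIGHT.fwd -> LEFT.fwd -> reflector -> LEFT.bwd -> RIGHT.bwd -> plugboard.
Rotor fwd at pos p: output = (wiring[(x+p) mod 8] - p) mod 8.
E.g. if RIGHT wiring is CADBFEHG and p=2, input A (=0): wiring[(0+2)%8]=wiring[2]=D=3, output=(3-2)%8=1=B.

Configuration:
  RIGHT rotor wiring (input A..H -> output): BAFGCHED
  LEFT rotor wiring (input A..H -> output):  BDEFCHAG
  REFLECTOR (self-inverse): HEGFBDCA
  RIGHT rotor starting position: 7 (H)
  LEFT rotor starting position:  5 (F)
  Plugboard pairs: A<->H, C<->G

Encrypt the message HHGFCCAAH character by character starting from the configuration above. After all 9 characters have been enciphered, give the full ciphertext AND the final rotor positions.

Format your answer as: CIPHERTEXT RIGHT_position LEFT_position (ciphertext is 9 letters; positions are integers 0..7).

Answer: GEBBEABGC 0 7

Derivation:
Char 1 ('H'): step: R->0, L->6 (L advanced); H->plug->A->R->B->L->A->refl->H->L'->F->R'->C->plug->G
Char 2 ('H'): step: R->1, L=6; H->plug->A->R->H->L->B->refl->E->L'->G->R'->E->plug->E
Char 3 ('G'): step: R->2, L=6; G->plug->C->R->A->L->C->refl->G->L'->E->R'->B->plug->B
Char 4 ('F'): step: R->3, L=6; F->plug->F->R->G->L->E->refl->B->L'->H->R'->B->plug->B
Char 5 ('C'): step: R->4, L=6; C->plug->G->R->B->L->A->refl->H->L'->F->R'->E->plug->E
Char 6 ('C'): step: R->5, L=6; C->plug->G->R->B->L->A->refl->H->L'->F->R'->H->plug->A
Char 7 ('A'): step: R->6, L=6; A->plug->H->R->B->L->A->refl->H->L'->F->R'->B->plug->B
Char 8 ('A'): step: R->7, L=6; A->plug->H->R->F->L->H->refl->A->L'->B->R'->C->plug->G
Char 9 ('H'): step: R->0, L->7 (L advanced); H->plug->A->R->B->L->C->refl->G->L'->E->R'->G->plug->C
Final: ciphertext=GEBBEABGC, RIGHT=0, LEFT=7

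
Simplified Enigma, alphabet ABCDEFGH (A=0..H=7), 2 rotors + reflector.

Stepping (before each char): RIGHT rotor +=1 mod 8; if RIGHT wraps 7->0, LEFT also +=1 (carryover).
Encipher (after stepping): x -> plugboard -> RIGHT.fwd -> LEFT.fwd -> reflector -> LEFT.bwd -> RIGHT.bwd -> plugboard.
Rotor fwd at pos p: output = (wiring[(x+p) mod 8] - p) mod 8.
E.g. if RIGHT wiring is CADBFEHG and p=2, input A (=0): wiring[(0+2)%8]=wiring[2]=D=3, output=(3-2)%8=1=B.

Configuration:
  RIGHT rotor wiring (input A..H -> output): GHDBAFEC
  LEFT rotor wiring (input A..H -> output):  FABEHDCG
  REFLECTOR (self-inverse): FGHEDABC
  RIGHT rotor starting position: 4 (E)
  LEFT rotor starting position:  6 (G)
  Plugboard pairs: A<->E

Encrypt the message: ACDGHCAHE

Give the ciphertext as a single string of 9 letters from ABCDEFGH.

Char 1 ('A'): step: R->5, L=6; A->plug->E->R->C->L->H->refl->C->L'->D->R'->H->plug->H
Char 2 ('C'): step: R->6, L=6; C->plug->C->R->A->L->E->refl->D->L'->E->R'->B->plug->B
Char 3 ('D'): step: R->7, L=6; D->plug->D->R->E->L->D->refl->E->L'->A->R'->C->plug->C
Char 4 ('G'): step: R->0, L->7 (L advanced); G->plug->G->R->E->L->F->refl->A->L'->F->R'->F->plug->F
Char 5 ('H'): step: R->1, L=7; H->plug->H->R->F->L->A->refl->F->L'->E->R'->E->plug->A
Char 6 ('C'): step: R->2, L=7; C->plug->C->R->G->L->E->refl->D->L'->H->R'->B->plug->B
Char 7 ('A'): step: R->3, L=7; A->plug->E->R->H->L->D->refl->E->L'->G->R'->A->plug->E
Char 8 ('H'): step: R->4, L=7; H->plug->H->R->F->L->A->refl->F->L'->E->R'->A->plug->E
Char 9 ('E'): step: R->5, L=7; E->plug->A->R->A->L->H->refl->C->L'->D->R'->H->plug->H

Answer: HBCFABEEH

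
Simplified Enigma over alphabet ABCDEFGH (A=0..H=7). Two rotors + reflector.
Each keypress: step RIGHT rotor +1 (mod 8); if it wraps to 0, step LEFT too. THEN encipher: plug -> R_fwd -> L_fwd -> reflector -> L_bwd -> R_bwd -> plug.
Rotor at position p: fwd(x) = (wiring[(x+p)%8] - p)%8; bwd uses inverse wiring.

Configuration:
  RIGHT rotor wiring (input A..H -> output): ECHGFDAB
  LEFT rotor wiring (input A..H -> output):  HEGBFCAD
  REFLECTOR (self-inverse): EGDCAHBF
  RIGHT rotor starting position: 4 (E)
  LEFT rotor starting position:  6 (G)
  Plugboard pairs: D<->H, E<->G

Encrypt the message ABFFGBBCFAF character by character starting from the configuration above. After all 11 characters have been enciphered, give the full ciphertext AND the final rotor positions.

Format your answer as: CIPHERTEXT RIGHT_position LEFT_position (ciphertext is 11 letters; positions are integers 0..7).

Answer: EADBDGAFBBE 7 7

Derivation:
Char 1 ('A'): step: R->5, L=6; A->plug->A->R->G->L->H->refl->F->L'->B->R'->G->plug->E
Char 2 ('B'): step: R->6, L=6; B->plug->B->R->D->L->G->refl->B->L'->C->R'->A->plug->A
Char 3 ('F'): step: R->7, L=6; F->plug->F->R->G->L->H->refl->F->L'->B->R'->H->plug->D
Char 4 ('F'): step: R->0, L->7 (L advanced); F->plug->F->R->D->L->H->refl->F->L'->C->R'->B->plug->B
Char 5 ('G'): step: R->1, L=7; G->plug->E->R->C->L->F->refl->H->L'->D->R'->H->plug->D
Char 6 ('B'): step: R->2, L=7; B->plug->B->R->E->L->C->refl->D->L'->G->R'->E->plug->G
Char 7 ('B'): step: R->3, L=7; B->plug->B->R->C->L->F->refl->H->L'->D->R'->A->plug->A
Char 8 ('C'): step: R->4, L=7; C->plug->C->R->E->L->C->refl->D->L'->G->R'->F->plug->F
Char 9 ('F'): step: R->5, L=7; F->plug->F->R->C->L->F->refl->H->L'->D->R'->B->plug->B
Char 10 ('A'): step: R->6, L=7; A->plug->A->R->C->L->F->refl->H->L'->D->R'->B->plug->B
Char 11 ('F'): step: R->7, L=7; F->plug->F->R->G->L->D->refl->C->L'->E->R'->G->plug->E
Final: ciphertext=EADBDGAFBBE, RIGHT=7, LEFT=7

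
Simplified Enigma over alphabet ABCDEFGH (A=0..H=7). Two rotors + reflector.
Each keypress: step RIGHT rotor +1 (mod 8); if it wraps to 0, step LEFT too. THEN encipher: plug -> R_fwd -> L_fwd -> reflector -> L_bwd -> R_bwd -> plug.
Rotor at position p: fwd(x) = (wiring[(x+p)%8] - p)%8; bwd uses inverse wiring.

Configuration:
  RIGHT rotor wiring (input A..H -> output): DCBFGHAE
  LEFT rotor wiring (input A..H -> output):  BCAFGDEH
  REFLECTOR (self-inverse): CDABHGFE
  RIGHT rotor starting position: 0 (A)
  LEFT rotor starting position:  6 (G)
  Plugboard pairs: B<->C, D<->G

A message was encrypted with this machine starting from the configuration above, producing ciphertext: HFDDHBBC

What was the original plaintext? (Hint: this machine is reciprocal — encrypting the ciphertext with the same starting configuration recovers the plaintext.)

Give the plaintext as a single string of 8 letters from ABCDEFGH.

Char 1 ('H'): step: R->1, L=6; H->plug->H->R->C->L->D->refl->B->L'->B->R'->A->plug->A
Char 2 ('F'): step: R->2, L=6; F->plug->F->R->C->L->D->refl->B->L'->B->R'->G->plug->D
Char 3 ('D'): step: R->3, L=6; D->plug->G->R->H->L->F->refl->G->L'->A->R'->F->plug->F
Char 4 ('D'): step: R->4, L=6; D->plug->G->R->F->L->H->refl->E->L'->D->R'->B->plug->C
Char 5 ('H'): step: R->5, L=6; H->plug->H->R->B->L->B->refl->D->L'->C->R'->A->plug->A
Char 6 ('B'): step: R->6, L=6; B->plug->C->R->F->L->H->refl->E->L'->D->R'->E->plug->E
Char 7 ('B'): step: R->7, L=6; B->plug->C->R->D->L->E->refl->H->L'->F->R'->A->plug->A
Char 8 ('C'): step: R->0, L->7 (L advanced); C->plug->B->R->C->L->D->refl->B->L'->D->R'->A->plug->A

Answer: ADFCAEAA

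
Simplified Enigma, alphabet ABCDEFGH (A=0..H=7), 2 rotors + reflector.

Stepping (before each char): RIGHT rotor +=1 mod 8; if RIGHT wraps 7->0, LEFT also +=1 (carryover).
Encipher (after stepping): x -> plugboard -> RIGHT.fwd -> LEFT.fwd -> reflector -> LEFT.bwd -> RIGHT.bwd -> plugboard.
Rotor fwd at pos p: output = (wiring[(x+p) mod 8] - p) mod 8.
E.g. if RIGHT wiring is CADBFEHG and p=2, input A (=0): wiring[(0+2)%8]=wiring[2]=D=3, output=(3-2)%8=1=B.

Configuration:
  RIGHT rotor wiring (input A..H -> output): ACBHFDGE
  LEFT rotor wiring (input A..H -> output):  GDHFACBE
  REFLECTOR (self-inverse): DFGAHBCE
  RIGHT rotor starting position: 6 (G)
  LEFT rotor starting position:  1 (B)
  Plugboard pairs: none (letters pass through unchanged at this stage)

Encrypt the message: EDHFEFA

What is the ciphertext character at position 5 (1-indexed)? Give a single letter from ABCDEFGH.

Char 1 ('E'): step: R->7, L=1; E->plug->E->R->A->L->C->refl->G->L'->B->R'->B->plug->B
Char 2 ('D'): step: R->0, L->2 (L advanced); D->plug->D->R->H->L->B->refl->F->L'->A->R'->A->plug->A
Char 3 ('H'): step: R->1, L=2; H->plug->H->R->H->L->B->refl->F->L'->A->R'->B->plug->B
Char 4 ('F'): step: R->2, L=2; F->plug->F->R->C->L->G->refl->C->L'->F->R'->B->plug->B
Char 5 ('E'): step: R->3, L=2; E->plug->E->R->B->L->D->refl->A->L'->D->R'->D->plug->D

D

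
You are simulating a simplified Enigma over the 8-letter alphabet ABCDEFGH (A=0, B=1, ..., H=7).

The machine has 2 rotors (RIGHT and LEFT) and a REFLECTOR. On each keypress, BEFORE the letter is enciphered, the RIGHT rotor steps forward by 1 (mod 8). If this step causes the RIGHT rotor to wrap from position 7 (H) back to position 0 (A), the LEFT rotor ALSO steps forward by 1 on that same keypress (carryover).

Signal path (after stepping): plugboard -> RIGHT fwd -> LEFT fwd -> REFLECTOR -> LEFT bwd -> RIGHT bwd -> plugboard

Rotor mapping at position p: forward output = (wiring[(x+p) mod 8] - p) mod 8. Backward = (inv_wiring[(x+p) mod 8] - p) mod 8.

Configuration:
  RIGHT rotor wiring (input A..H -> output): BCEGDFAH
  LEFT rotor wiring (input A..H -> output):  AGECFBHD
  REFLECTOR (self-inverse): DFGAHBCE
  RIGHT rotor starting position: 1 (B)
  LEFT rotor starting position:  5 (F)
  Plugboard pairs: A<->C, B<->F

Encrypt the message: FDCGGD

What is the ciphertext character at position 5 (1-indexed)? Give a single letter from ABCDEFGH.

Char 1 ('F'): step: R->2, L=5; F->plug->B->R->E->L->B->refl->F->L'->G->R'->E->plug->E
Char 2 ('D'): step: R->3, L=5; D->plug->D->R->F->L->H->refl->E->L'->A->R'->B->plug->F
Char 3 ('C'): step: R->4, L=5; C->plug->A->R->H->L->A->refl->D->L'->D->R'->D->plug->D
Char 4 ('G'): step: R->5, L=5; G->plug->G->R->B->L->C->refl->G->L'->C->R'->C->plug->A
Char 5 ('G'): step: R->6, L=5; G->plug->G->R->F->L->H->refl->E->L'->A->R'->F->plug->B

B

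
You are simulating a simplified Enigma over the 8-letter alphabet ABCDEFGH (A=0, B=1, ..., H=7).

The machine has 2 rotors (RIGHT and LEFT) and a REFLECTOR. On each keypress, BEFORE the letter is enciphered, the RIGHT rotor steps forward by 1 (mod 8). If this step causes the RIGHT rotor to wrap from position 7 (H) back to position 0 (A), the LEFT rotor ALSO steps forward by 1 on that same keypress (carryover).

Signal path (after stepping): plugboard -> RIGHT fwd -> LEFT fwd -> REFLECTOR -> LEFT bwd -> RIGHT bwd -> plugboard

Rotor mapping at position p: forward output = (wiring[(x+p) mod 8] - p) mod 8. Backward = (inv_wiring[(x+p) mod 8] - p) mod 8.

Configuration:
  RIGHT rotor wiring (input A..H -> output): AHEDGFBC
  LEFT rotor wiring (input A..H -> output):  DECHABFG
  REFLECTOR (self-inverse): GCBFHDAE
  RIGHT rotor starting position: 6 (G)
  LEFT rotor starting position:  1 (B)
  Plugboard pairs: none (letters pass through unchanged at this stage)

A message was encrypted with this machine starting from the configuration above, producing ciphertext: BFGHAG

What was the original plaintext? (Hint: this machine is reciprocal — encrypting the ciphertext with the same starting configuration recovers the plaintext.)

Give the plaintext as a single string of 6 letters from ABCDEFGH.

Char 1 ('B'): step: R->7, L=1; B->plug->B->R->B->L->B->refl->C->L'->H->R'->F->plug->F
Char 2 ('F'): step: R->0, L->2 (L advanced); F->plug->F->R->F->L->E->refl->H->L'->D->R'->D->plug->D
Char 3 ('G'): step: R->1, L=2; G->plug->G->R->B->L->F->refl->D->L'->E->R'->E->plug->E
Char 4 ('H'): step: R->2, L=2; H->plug->H->R->F->L->E->refl->H->L'->D->R'->D->plug->D
Char 5 ('A'): step: R->3, L=2; A->plug->A->R->A->L->A->refl->G->L'->C->R'->C->plug->C
Char 6 ('G'): step: R->4, L=2; G->plug->G->R->A->L->A->refl->G->L'->C->R'->A->plug->A

Answer: FDEDCA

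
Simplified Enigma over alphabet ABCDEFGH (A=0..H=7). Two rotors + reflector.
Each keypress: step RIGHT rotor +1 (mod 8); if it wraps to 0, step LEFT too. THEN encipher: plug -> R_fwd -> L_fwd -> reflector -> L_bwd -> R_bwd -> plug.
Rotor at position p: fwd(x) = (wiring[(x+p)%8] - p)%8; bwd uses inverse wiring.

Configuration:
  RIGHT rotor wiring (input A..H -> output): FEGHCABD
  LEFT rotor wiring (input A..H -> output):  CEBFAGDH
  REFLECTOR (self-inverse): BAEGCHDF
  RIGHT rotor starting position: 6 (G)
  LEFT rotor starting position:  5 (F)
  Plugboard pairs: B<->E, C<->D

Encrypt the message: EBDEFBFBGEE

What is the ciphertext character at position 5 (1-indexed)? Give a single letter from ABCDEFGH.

Char 1 ('E'): step: R->7, L=5; E->plug->B->R->G->L->A->refl->B->L'->A->R'->E->plug->B
Char 2 ('B'): step: R->0, L->6 (L advanced); B->plug->E->R->C->L->E->refl->C->L'->G->R'->C->plug->D
Char 3 ('D'): step: R->1, L=6; D->plug->C->R->G->L->C->refl->E->L'->C->R'->G->plug->G
Char 4 ('E'): step: R->2, L=6; E->plug->B->R->F->L->H->refl->F->L'->A->R'->C->plug->D
Char 5 ('F'): step: R->3, L=6; F->plug->F->R->C->L->E->refl->C->L'->G->R'->D->plug->C

C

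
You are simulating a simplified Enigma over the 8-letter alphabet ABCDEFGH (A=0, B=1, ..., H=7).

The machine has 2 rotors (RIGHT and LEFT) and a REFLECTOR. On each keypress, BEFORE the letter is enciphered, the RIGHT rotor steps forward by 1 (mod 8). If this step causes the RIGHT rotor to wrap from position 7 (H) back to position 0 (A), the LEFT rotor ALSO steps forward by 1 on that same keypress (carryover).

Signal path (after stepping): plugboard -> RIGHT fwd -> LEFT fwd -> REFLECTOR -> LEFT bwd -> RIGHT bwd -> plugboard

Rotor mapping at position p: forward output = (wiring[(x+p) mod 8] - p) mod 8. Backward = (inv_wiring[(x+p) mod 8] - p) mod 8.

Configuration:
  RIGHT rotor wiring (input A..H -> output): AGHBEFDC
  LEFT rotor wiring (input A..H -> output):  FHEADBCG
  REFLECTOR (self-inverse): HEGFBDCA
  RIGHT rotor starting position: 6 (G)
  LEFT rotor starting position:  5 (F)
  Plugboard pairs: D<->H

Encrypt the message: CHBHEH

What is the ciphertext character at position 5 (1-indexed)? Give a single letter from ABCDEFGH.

Char 1 ('C'): step: R->7, L=5; C->plug->C->R->H->L->G->refl->C->L'->E->R'->H->plug->D
Char 2 ('H'): step: R->0, L->6 (L advanced); H->plug->D->R->B->L->A->refl->H->L'->C->R'->H->plug->D
Char 3 ('B'): step: R->1, L=6; B->plug->B->R->G->L->F->refl->D->L'->H->R'->H->plug->D
Char 4 ('H'): step: R->2, L=6; H->plug->D->R->D->L->B->refl->E->L'->A->R'->F->plug->F
Char 5 ('E'): step: R->3, L=6; E->plug->E->R->H->L->D->refl->F->L'->G->R'->A->plug->A

A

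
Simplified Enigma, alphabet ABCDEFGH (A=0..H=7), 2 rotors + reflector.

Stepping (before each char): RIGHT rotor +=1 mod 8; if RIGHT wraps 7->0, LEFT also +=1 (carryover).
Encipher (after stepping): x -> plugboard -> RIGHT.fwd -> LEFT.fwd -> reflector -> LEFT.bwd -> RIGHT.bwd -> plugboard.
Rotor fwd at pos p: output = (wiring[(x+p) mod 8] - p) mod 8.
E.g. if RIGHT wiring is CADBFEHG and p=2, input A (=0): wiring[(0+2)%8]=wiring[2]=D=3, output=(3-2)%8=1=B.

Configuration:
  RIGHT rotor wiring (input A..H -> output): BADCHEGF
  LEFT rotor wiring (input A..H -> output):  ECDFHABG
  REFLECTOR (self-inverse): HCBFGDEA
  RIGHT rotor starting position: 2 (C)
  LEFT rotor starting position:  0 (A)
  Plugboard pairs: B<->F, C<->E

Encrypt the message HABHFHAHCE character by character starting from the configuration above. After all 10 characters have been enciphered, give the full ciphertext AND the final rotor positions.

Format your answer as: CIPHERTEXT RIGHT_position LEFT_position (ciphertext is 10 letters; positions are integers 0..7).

Answer: AEFGCBDGDA 4 1

Derivation:
Char 1 ('H'): step: R->3, L=0; H->plug->H->R->A->L->E->refl->G->L'->H->R'->A->plug->A
Char 2 ('A'): step: R->4, L=0; A->plug->A->R->D->L->F->refl->D->L'->C->R'->C->plug->E
Char 3 ('B'): step: R->5, L=0; B->plug->F->R->G->L->B->refl->C->L'->B->R'->B->plug->F
Char 4 ('H'): step: R->6, L=0; H->plug->H->R->G->L->B->refl->C->L'->B->R'->G->plug->G
Char 5 ('F'): step: R->7, L=0; F->plug->B->R->C->L->D->refl->F->L'->D->R'->E->plug->C
Char 6 ('H'): step: R->0, L->1 (L advanced); H->plug->H->R->F->L->A->refl->H->L'->E->R'->F->plug->B
Char 7 ('A'): step: R->1, L=1; A->plug->A->R->H->L->D->refl->F->L'->G->R'->D->plug->D
Char 8 ('H'): step: R->2, L=1; H->plug->H->R->G->L->F->refl->D->L'->H->R'->G->plug->G
Char 9 ('C'): step: R->3, L=1; C->plug->E->R->C->L->E->refl->G->L'->D->R'->D->plug->D
Char 10 ('E'): step: R->4, L=1; E->plug->C->R->C->L->E->refl->G->L'->D->R'->A->plug->A
Final: ciphertext=AEFGCBDGDA, RIGHT=4, LEFT=1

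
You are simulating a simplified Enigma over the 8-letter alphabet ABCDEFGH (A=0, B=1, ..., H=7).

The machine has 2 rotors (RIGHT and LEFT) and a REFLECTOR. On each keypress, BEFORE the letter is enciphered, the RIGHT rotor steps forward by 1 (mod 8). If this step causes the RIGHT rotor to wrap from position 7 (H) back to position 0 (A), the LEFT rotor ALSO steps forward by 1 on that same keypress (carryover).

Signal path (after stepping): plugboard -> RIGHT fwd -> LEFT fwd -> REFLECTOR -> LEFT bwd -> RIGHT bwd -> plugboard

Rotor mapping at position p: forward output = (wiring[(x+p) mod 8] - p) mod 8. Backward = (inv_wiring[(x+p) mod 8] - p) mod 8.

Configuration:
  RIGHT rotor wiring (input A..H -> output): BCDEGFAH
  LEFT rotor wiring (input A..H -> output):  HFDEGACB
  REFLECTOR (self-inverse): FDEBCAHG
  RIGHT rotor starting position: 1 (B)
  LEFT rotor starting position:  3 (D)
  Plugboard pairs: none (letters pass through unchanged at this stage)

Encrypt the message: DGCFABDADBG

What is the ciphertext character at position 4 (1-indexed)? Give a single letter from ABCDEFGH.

Char 1 ('D'): step: R->2, L=3; D->plug->D->R->D->L->H->refl->G->L'->E->R'->C->plug->C
Char 2 ('G'): step: R->3, L=3; G->plug->G->R->H->L->A->refl->F->L'->C->R'->C->plug->C
Char 3 ('C'): step: R->4, L=3; C->plug->C->R->E->L->G->refl->H->L'->D->R'->D->plug->D
Char 4 ('F'): step: R->5, L=3; F->plug->F->R->G->L->C->refl->E->L'->F->R'->E->plug->E

E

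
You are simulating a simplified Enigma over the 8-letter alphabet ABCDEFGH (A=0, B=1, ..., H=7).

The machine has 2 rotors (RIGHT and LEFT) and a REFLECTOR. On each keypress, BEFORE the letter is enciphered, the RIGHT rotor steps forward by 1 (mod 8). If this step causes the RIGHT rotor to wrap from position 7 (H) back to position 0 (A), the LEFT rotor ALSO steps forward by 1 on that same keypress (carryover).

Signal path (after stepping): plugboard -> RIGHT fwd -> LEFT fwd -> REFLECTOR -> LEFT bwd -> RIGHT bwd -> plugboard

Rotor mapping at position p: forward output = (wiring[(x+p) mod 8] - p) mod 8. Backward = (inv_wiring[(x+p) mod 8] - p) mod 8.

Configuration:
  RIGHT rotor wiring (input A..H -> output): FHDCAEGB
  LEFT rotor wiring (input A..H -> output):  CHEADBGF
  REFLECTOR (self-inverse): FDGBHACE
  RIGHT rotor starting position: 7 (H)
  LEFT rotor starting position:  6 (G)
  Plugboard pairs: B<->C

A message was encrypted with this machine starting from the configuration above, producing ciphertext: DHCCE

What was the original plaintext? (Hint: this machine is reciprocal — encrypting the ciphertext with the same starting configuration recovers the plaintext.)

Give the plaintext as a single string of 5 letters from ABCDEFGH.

Char 1 ('D'): step: R->0, L->7 (L advanced); D->plug->D->R->C->L->A->refl->F->L'->D->R'->C->plug->B
Char 2 ('H'): step: R->1, L=7; H->plug->H->R->E->L->B->refl->D->L'->B->R'->C->plug->B
Char 3 ('C'): step: R->2, L=7; C->plug->B->R->A->L->G->refl->C->L'->G->R'->C->plug->B
Char 4 ('C'): step: R->3, L=7; C->plug->B->R->F->L->E->refl->H->L'->H->R'->A->plug->A
Char 5 ('E'): step: R->4, L=7; E->plug->E->R->B->L->D->refl->B->L'->E->R'->A->plug->A

Answer: BBBAA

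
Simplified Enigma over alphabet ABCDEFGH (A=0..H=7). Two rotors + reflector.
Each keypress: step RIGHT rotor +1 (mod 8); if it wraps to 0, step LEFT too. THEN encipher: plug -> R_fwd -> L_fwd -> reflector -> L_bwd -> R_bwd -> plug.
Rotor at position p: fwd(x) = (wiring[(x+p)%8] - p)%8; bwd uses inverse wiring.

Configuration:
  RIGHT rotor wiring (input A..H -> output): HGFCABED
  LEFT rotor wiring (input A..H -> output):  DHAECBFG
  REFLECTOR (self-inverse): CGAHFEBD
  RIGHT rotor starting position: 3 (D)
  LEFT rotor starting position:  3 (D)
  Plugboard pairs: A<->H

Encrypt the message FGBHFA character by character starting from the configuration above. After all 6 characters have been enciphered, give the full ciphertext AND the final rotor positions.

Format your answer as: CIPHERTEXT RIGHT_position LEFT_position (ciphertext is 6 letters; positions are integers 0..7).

Answer: CAAFBC 1 4

Derivation:
Char 1 ('F'): step: R->4, L=3; F->plug->F->R->C->L->G->refl->B->L'->A->R'->C->plug->C
Char 2 ('G'): step: R->5, L=3; G->plug->G->R->F->L->A->refl->C->L'->D->R'->H->plug->A
Char 3 ('B'): step: R->6, L=3; B->plug->B->R->F->L->A->refl->C->L'->D->R'->H->plug->A
Char 4 ('H'): step: R->7, L=3; H->plug->A->R->E->L->D->refl->H->L'->B->R'->F->plug->F
Char 5 ('F'): step: R->0, L->4 (L advanced); F->plug->F->R->B->L->F->refl->E->L'->G->R'->B->plug->B
Char 6 ('A'): step: R->1, L=4; A->plug->H->R->G->L->E->refl->F->L'->B->R'->C->plug->C
Final: ciphertext=CAAFBC, RIGHT=1, LEFT=4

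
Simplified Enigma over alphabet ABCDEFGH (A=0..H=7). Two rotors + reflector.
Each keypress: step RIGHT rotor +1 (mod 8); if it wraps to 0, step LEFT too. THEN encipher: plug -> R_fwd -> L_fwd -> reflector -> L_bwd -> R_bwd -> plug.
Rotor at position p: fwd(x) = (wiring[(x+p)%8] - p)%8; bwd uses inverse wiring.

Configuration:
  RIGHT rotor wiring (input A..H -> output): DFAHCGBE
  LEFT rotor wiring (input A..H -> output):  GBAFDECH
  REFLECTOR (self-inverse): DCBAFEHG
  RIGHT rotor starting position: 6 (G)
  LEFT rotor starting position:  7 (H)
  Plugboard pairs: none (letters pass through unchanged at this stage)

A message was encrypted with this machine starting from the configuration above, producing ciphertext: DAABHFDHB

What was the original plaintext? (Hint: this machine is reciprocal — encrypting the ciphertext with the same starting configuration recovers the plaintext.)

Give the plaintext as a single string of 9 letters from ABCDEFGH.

Answer: BBHHCAADH

Derivation:
Char 1 ('D'): step: R->7, L=7; D->plug->D->R->B->L->H->refl->G->L'->E->R'->B->plug->B
Char 2 ('A'): step: R->0, L->0 (L advanced); A->plug->A->R->D->L->F->refl->E->L'->F->R'->B->plug->B
Char 3 ('A'): step: R->1, L=0; A->plug->A->R->E->L->D->refl->A->L'->C->R'->H->plug->H
Char 4 ('B'): step: R->2, L=0; B->plug->B->R->F->L->E->refl->F->L'->D->R'->H->plug->H
Char 5 ('H'): step: R->3, L=0; H->plug->H->R->F->L->E->refl->F->L'->D->R'->C->plug->C
Char 6 ('F'): step: R->4, L=0; F->plug->F->R->B->L->B->refl->C->L'->G->R'->A->plug->A
Char 7 ('D'): step: R->5, L=0; D->plug->D->R->G->L->C->refl->B->L'->B->R'->A->plug->A
Char 8 ('H'): step: R->6, L=0; H->plug->H->R->A->L->G->refl->H->L'->H->R'->D->plug->D
Char 9 ('B'): step: R->7, L=0; B->plug->B->R->E->L->D->refl->A->L'->C->R'->H->plug->H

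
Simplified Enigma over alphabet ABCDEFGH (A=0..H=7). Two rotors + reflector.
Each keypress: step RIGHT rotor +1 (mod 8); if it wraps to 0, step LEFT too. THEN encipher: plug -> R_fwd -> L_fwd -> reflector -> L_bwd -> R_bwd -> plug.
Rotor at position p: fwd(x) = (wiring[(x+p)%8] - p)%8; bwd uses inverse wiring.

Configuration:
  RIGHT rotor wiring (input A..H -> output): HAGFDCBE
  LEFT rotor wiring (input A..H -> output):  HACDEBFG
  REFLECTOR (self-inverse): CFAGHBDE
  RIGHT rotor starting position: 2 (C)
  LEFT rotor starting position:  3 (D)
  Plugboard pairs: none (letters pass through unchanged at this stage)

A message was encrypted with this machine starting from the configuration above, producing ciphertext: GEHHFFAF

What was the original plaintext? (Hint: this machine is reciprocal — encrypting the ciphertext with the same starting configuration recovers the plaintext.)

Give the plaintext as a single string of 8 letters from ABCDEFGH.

Char 1 ('G'): step: R->3, L=3; G->plug->G->R->F->L->E->refl->H->L'->H->R'->C->plug->C
Char 2 ('E'): step: R->4, L=3; E->plug->E->R->D->L->C->refl->A->L'->A->R'->D->plug->D
Char 3 ('H'): step: R->5, L=3; H->plug->H->R->G->L->F->refl->B->L'->B->R'->F->plug->F
Char 4 ('H'): step: R->6, L=3; H->plug->H->R->E->L->D->refl->G->L'->C->R'->D->plug->D
Char 5 ('F'): step: R->7, L=3; F->plug->F->R->E->L->D->refl->G->L'->C->R'->H->plug->H
Char 6 ('F'): step: R->0, L->4 (L advanced); F->plug->F->R->C->L->B->refl->F->L'->B->R'->G->plug->G
Char 7 ('A'): step: R->1, L=4; A->plug->A->R->H->L->H->refl->E->L'->F->R'->B->plug->B
Char 8 ('F'): step: R->2, L=4; F->plug->F->R->C->L->B->refl->F->L'->B->R'->C->plug->C

Answer: CDFDHGBC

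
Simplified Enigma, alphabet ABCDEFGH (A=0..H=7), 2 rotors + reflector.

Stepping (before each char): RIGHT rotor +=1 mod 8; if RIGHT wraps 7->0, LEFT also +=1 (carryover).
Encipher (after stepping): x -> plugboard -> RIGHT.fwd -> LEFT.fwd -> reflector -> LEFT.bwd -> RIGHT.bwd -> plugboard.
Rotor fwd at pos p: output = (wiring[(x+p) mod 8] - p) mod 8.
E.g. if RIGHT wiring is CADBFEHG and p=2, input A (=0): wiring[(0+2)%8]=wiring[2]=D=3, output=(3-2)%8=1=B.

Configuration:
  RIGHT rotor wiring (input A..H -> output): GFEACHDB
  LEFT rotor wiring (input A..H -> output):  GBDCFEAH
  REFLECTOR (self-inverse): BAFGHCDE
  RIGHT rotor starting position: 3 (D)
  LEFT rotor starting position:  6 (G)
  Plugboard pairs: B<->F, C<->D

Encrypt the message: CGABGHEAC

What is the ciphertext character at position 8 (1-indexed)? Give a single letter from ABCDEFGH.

Char 1 ('C'): step: R->4, L=6; C->plug->D->R->F->L->E->refl->H->L'->G->R'->A->plug->A
Char 2 ('G'): step: R->5, L=6; G->plug->G->R->D->L->D->refl->G->L'->H->R'->F->plug->B
Char 3 ('A'): step: R->6, L=6; A->plug->A->R->F->L->E->refl->H->L'->G->R'->E->plug->E
Char 4 ('B'): step: R->7, L=6; B->plug->F->R->D->L->D->refl->G->L'->H->R'->B->plug->F
Char 5 ('G'): step: R->0, L->7 (L advanced); G->plug->G->R->D->L->E->refl->H->L'->B->R'->H->plug->H
Char 6 ('H'): step: R->1, L=7; H->plug->H->R->F->L->G->refl->D->L'->E->R'->A->plug->A
Char 7 ('E'): step: R->2, L=7; E->plug->E->R->B->L->H->refl->E->L'->D->R'->H->plug->H
Char 8 ('A'): step: R->3, L=7; A->plug->A->R->F->L->G->refl->D->L'->E->R'->C->plug->D

D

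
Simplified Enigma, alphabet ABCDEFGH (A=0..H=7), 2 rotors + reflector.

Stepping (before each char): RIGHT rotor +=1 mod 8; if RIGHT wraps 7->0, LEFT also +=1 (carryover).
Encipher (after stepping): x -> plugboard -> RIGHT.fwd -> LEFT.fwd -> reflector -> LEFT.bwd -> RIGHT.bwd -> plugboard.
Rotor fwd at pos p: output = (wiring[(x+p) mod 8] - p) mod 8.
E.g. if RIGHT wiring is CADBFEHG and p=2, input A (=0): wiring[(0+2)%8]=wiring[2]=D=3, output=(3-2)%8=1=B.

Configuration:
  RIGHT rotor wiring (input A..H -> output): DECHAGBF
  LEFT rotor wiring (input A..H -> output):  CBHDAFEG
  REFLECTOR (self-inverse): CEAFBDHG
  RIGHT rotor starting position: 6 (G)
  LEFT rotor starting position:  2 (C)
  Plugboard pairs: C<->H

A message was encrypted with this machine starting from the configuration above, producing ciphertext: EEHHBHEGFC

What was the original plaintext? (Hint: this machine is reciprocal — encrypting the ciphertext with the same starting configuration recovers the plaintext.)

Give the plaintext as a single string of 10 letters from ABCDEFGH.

Answer: DHEBDGCCBF

Derivation:
Char 1 ('E'): step: R->7, L=2; E->plug->E->R->A->L->F->refl->D->L'->D->R'->D->plug->D
Char 2 ('E'): step: R->0, L->3 (L advanced); E->plug->E->R->A->L->A->refl->C->L'->C->R'->C->plug->H
Char 3 ('H'): step: R->1, L=3; H->plug->C->R->G->L->G->refl->H->L'->F->R'->E->plug->E
Char 4 ('H'): step: R->2, L=3; H->plug->C->R->G->L->G->refl->H->L'->F->R'->B->plug->B
Char 5 ('B'): step: R->3, L=3; B->plug->B->R->F->L->H->refl->G->L'->G->R'->D->plug->D
Char 6 ('H'): step: R->4, L=3; H->plug->C->R->F->L->H->refl->G->L'->G->R'->G->plug->G
Char 7 ('E'): step: R->5, L=3; E->plug->E->R->H->L->E->refl->B->L'->D->R'->H->plug->C
Char 8 ('G'): step: R->6, L=3; G->plug->G->R->C->L->C->refl->A->L'->A->R'->H->plug->C
Char 9 ('F'): step: R->7, L=3; F->plug->F->R->B->L->F->refl->D->L'->E->R'->B->plug->B
Char 10 ('C'): step: R->0, L->4 (L advanced); C->plug->H->R->F->L->F->refl->D->L'->G->R'->F->plug->F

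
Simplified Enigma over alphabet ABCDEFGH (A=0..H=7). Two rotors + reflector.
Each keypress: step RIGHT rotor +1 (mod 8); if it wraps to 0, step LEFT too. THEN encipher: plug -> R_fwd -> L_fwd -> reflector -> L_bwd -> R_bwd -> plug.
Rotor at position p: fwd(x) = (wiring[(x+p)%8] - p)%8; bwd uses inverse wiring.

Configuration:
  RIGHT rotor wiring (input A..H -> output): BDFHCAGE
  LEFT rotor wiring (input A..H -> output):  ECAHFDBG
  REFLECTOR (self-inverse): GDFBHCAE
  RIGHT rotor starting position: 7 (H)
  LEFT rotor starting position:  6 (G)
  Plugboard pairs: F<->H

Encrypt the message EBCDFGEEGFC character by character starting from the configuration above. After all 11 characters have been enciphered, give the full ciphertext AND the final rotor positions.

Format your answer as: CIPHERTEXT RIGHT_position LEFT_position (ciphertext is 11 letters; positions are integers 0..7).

Answer: BHDFCAHDCGA 2 0

Derivation:
Char 1 ('E'): step: R->0, L->7 (L advanced); E->plug->E->R->C->L->D->refl->B->L'->D->R'->B->plug->B
Char 2 ('B'): step: R->1, L=7; B->plug->B->R->E->L->A->refl->G->L'->F->R'->F->plug->H
Char 3 ('C'): step: R->2, L=7; C->plug->C->R->A->L->H->refl->E->L'->G->R'->D->plug->D
Char 4 ('D'): step: R->3, L=7; D->plug->D->R->D->L->B->refl->D->L'->C->R'->H->plug->F
Char 5 ('F'): step: R->4, L=7; F->plug->H->R->D->L->B->refl->D->L'->C->R'->C->plug->C
Char 6 ('G'): step: R->5, L=7; G->plug->G->R->C->L->D->refl->B->L'->D->R'->A->plug->A
Char 7 ('E'): step: R->6, L=7; E->plug->E->R->H->L->C->refl->F->L'->B->R'->F->plug->H
Char 8 ('E'): step: R->7, L=7; E->plug->E->R->A->L->H->refl->E->L'->G->R'->D->plug->D
Char 9 ('G'): step: R->0, L->0 (L advanced); G->plug->G->R->G->L->B->refl->D->L'->F->R'->C->plug->C
Char 10 ('F'): step: R->1, L=0; F->plug->H->R->A->L->E->refl->H->L'->D->R'->G->plug->G
Char 11 ('C'): step: R->2, L=0; C->plug->C->R->A->L->E->refl->H->L'->D->R'->A->plug->A
Final: ciphertext=BHDFCAHDCGA, RIGHT=2, LEFT=0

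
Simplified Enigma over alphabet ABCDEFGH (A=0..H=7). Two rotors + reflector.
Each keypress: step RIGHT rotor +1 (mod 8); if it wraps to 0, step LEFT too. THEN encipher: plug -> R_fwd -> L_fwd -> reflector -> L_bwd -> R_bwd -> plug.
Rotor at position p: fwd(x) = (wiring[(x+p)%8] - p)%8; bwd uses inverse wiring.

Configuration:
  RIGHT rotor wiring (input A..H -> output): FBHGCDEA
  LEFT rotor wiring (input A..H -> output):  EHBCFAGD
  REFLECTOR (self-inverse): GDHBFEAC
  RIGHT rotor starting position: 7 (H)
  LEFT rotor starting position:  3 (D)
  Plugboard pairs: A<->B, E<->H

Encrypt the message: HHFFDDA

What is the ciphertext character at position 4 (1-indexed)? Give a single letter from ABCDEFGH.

Char 1 ('H'): step: R->0, L->4 (L advanced); H->plug->E->R->C->L->C->refl->H->L'->D->R'->F->plug->F
Char 2 ('H'): step: R->1, L=4; H->plug->E->R->C->L->C->refl->H->L'->D->R'->F->plug->F
Char 3 ('F'): step: R->2, L=4; F->plug->F->R->G->L->F->refl->E->L'->B->R'->D->plug->D
Char 4 ('F'): step: R->3, L=4; F->plug->F->R->C->L->C->refl->H->L'->D->R'->A->plug->B

B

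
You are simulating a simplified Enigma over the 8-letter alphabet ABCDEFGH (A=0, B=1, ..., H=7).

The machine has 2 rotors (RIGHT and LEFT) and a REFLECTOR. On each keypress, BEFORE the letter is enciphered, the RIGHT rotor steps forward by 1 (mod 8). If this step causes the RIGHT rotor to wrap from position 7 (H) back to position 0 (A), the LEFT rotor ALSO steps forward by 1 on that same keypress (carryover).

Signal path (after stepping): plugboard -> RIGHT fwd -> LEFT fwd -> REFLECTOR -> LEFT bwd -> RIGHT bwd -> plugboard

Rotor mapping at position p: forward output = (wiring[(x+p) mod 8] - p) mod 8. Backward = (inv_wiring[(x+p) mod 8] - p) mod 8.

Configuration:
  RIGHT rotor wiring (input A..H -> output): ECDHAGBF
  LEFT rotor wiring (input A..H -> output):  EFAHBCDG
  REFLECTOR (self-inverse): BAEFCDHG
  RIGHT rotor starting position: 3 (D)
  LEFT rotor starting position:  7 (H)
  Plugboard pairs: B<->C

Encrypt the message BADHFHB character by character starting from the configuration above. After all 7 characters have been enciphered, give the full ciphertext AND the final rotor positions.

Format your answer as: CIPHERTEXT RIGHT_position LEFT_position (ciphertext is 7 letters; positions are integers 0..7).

Char 1 ('B'): step: R->4, L=7; B->plug->C->R->F->L->C->refl->E->L'->H->R'->G->plug->G
Char 2 ('A'): step: R->5, L=7; A->plug->A->R->B->L->F->refl->D->L'->G->R'->F->plug->F
Char 3 ('D'): step: R->6, L=7; D->plug->D->R->E->L->A->refl->B->L'->D->R'->A->plug->A
Char 4 ('H'): step: R->7, L=7; H->plug->H->R->C->L->G->refl->H->L'->A->R'->E->plug->E
Char 5 ('F'): step: R->0, L->0 (L advanced); F->plug->F->R->G->L->D->refl->F->L'->B->R'->G->plug->G
Char 6 ('H'): step: R->1, L=0; H->plug->H->R->D->L->H->refl->G->L'->H->R'->D->plug->D
Char 7 ('B'): step: R->2, L=0; B->plug->C->R->G->L->D->refl->F->L'->B->R'->A->plug->A
Final: ciphertext=GFAEGDA, RIGHT=2, LEFT=0

Answer: GFAEGDA 2 0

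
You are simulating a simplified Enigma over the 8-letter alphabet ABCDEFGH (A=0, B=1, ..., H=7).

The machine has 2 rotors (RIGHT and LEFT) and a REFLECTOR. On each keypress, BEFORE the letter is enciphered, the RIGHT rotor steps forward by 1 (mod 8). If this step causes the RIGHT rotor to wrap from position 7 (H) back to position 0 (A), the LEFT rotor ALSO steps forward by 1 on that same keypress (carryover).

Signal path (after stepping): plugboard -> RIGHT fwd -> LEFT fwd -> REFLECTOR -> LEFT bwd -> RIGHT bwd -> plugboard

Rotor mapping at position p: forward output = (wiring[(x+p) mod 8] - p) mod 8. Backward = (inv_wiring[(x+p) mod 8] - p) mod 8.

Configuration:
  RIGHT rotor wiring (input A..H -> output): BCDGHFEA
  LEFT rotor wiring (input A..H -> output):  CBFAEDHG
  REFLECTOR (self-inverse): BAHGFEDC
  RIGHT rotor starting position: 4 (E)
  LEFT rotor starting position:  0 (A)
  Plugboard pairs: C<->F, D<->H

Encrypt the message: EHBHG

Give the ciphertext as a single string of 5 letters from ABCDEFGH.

Answer: BBHAD

Derivation:
Char 1 ('E'): step: R->5, L=0; E->plug->E->R->F->L->D->refl->G->L'->H->R'->B->plug->B
Char 2 ('H'): step: R->6, L=0; H->plug->D->R->E->L->E->refl->F->L'->C->R'->B->plug->B
Char 3 ('B'): step: R->7, L=0; B->plug->B->R->C->L->F->refl->E->L'->E->R'->D->plug->H
Char 4 ('H'): step: R->0, L->1 (L advanced); H->plug->D->R->G->L->F->refl->E->L'->B->R'->A->plug->A
Char 5 ('G'): step: R->1, L=1; G->plug->G->R->H->L->B->refl->A->L'->A->R'->H->plug->D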